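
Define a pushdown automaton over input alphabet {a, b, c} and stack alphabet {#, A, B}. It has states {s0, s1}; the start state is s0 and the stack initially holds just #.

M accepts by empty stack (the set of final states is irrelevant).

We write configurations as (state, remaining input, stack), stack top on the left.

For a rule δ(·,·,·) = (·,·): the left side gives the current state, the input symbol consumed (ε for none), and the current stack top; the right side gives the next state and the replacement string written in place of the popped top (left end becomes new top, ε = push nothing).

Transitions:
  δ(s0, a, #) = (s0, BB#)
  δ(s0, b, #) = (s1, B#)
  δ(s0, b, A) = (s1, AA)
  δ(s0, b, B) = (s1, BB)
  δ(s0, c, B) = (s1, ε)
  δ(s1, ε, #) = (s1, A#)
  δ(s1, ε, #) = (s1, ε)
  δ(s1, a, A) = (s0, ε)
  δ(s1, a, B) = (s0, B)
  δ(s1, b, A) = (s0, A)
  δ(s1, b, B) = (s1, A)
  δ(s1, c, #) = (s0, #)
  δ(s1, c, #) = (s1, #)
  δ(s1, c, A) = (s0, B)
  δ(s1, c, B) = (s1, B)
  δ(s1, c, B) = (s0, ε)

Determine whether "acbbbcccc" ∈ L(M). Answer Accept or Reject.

One accepting computation: (s0, acbbbcccc, #) ⊢ (s0, cbbbcccc, BB#) ⊢ (s1, bbbcccc, B#) ⊢ (s1, bbcccc, A#) ⊢ (s0, bcccc, A#) ⊢ (s1, cccc, AA#) ⊢ (s0, ccc, BA#) ⊢ (s1, cc, A#) ⊢ (s0, c, B#) ⊢ (s1, ε, #) ⊢ (s1, ε, ε)
All input consumed and the stack is empty.

Accept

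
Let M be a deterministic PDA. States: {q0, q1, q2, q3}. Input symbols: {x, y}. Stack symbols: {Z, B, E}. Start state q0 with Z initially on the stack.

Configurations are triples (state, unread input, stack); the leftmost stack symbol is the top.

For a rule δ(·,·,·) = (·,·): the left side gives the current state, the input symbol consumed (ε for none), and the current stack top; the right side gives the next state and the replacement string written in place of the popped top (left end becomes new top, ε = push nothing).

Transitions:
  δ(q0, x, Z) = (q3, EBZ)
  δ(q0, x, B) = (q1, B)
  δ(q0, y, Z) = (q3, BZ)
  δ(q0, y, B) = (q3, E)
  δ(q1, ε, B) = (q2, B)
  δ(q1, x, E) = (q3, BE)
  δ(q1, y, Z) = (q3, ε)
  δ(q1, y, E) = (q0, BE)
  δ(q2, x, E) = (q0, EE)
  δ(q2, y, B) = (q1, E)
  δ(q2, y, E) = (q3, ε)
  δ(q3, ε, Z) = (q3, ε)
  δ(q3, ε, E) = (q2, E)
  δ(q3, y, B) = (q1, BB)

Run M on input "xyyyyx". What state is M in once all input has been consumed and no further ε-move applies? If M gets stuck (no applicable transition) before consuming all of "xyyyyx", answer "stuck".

(q0, xyyyyx, Z)
  read x, top Z: go to q3, push EBZ → (q3, yyyyx, EBZ)
  ε-move, top E: go to q2, push E → (q2, yyyyx, EBZ)
  read y, top E: go to q3, push ε → (q3, yyyx, BZ)
  read y, top B: go to q1, push BB → (q1, yyx, BBZ)
  ε-move, top B: go to q2, push B → (q2, yyx, BBZ)
  read y, top B: go to q1, push E → (q1, yx, EBZ)
  read y, top E: go to q0, push BE → (q0, x, BEBZ)
  read x, top B: go to q1, push B → (q1, ε, BEBZ)
  ε-move, top B: go to q2, push B → (q2, ε, BEBZ)
All input consumed; M is in state q2.

q2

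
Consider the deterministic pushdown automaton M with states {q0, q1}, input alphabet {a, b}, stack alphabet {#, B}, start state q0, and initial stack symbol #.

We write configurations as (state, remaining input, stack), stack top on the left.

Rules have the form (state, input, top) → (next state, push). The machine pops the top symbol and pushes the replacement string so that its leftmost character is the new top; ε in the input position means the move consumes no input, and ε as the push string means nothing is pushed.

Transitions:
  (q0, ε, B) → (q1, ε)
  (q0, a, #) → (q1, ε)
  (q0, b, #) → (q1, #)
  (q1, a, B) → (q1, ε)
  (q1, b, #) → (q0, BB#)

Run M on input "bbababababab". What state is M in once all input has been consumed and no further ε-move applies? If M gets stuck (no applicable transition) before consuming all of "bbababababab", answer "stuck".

(q0, bbababababab, #) ⊢ (q1, bababababab, #) ⊢ (q0, ababababab, BB#) ⊢ (q1, ababababab, B#) ⊢ (q1, babababab, #) ⊢ (q0, abababab, BB#) ⊢ (q1, abababab, B#) ⊢ (q1, bababab, #) ⊢ (q0, ababab, BB#) ⊢ (q1, ababab, B#) ⊢ (q1, babab, #) ⊢ (q0, abab, BB#) ⊢ (q1, abab, B#) ⊢ (q1, bab, #) ⊢ (q0, ab, BB#) ⊢ (q1, ab, B#) ⊢ (q1, b, #) ⊢ (q0, ε, BB#) ⊢ (q1, ε, B#)
All input consumed; M is in state q1.

q1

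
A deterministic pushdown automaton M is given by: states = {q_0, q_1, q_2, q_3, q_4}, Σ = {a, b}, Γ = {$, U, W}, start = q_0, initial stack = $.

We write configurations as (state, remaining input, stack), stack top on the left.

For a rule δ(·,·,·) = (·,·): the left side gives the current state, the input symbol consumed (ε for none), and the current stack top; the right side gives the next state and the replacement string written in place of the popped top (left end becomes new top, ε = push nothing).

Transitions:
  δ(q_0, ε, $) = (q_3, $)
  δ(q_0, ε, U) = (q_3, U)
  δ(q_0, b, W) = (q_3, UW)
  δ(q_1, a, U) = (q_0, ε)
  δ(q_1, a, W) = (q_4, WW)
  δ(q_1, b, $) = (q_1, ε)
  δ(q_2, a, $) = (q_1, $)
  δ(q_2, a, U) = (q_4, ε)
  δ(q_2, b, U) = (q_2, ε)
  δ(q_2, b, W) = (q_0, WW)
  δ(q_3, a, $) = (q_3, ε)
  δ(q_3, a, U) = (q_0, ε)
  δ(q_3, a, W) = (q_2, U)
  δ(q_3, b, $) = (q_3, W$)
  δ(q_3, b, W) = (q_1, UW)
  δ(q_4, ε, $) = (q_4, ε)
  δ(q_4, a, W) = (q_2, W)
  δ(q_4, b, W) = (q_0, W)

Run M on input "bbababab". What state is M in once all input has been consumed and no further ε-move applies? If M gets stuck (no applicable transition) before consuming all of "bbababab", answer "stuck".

(q_0, bbababab, $)
  ε-move, top $: go to q_3, push $ → (q_3, bbababab, $)
  read b, top $: go to q_3, push W$ → (q_3, bababab, W$)
  read b, top W: go to q_1, push UW → (q_1, ababab, UW$)
  read a, top U: go to q_0, push ε → (q_0, babab, W$)
  read b, top W: go to q_3, push UW → (q_3, abab, UW$)
  read a, top U: go to q_0, push ε → (q_0, bab, W$)
  read b, top W: go to q_3, push UW → (q_3, ab, UW$)
  read a, top U: go to q_0, push ε → (q_0, b, W$)
  read b, top W: go to q_3, push UW → (q_3, ε, UW$)
All input consumed; M is in state q_3.

q_3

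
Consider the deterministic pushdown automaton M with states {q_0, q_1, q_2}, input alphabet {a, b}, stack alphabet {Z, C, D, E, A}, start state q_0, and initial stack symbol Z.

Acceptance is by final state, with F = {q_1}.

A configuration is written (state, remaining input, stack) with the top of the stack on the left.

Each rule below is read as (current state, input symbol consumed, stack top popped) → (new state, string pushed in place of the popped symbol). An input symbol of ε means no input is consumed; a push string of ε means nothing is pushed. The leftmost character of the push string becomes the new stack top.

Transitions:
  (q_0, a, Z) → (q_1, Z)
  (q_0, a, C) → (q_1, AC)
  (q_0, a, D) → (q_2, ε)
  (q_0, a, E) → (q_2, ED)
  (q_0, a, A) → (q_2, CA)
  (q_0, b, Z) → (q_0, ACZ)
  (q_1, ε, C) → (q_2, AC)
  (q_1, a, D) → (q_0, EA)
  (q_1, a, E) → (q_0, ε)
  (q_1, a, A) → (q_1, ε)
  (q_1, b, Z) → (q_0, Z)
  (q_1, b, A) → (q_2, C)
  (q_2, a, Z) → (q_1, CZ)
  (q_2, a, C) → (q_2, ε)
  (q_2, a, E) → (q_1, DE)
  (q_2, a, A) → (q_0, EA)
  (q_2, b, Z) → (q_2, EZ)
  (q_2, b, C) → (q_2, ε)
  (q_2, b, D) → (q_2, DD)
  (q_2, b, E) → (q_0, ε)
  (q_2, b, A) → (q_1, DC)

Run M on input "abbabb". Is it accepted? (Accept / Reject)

(q_0, abbabb, Z)
  read a, top Z: go to q_1, push Z → (q_1, bbabb, Z)
  read b, top Z: go to q_0, push Z → (q_0, babb, Z)
  read b, top Z: go to q_0, push ACZ → (q_0, abb, ACZ)
  read a, top A: go to q_2, push CA → (q_2, bb, CACZ)
  read b, top C: go to q_2, push ε → (q_2, b, ACZ)
  read b, top A: go to q_1, push DC → (q_1, ε, DCCZ)
All input consumed; state q_1 ∈ F.

Accept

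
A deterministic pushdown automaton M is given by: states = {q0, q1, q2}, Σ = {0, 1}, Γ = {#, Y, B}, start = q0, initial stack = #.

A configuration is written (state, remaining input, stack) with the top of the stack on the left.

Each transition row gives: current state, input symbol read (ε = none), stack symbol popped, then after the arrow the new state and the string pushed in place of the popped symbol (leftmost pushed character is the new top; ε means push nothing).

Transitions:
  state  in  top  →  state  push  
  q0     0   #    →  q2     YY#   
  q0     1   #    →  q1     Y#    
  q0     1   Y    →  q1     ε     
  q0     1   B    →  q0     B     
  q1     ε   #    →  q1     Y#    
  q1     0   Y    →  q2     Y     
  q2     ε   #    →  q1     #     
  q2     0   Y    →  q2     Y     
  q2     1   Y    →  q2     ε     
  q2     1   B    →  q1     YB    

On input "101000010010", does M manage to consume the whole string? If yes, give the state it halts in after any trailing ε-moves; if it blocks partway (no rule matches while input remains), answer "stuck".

q2

(q0, 101000010010, #) ⊢ (q1, 01000010010, Y#) ⊢ (q2, 1000010010, Y#) ⊢ (q2, 000010010, #) ⊢ (q1, 000010010, #) ⊢ (q1, 000010010, Y#) ⊢ (q2, 00010010, Y#) ⊢ (q2, 0010010, Y#) ⊢ (q2, 010010, Y#) ⊢ (q2, 10010, Y#) ⊢ (q2, 0010, #) ⊢ (q1, 0010, #) ⊢ (q1, 0010, Y#) ⊢ (q2, 010, Y#) ⊢ (q2, 10, Y#) ⊢ (q2, 0, #) ⊢ (q1, 0, #) ⊢ (q1, 0, Y#) ⊢ (q2, ε, Y#)
All input consumed; M is in state q2.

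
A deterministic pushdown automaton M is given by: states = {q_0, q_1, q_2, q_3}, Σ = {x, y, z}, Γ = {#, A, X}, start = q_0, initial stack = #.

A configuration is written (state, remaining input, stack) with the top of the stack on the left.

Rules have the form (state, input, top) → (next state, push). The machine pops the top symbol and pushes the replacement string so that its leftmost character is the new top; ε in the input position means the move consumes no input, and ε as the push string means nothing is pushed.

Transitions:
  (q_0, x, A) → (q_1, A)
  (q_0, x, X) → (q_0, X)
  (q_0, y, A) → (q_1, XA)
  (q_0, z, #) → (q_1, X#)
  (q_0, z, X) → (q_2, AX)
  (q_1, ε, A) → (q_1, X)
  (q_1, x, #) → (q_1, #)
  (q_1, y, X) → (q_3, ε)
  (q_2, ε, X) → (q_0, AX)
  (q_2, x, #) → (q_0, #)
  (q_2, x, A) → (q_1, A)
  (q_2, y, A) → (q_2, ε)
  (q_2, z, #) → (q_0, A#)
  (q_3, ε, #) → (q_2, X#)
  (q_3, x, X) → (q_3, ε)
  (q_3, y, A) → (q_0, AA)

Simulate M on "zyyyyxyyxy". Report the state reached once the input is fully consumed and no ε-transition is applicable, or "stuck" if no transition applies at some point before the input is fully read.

q_3

(q_0, zyyyyxyyxy, #)
  read z, top #: go to q_1, push X# → (q_1, yyyyxyyxy, X#)
  read y, top X: go to q_3, push ε → (q_3, yyyxyyxy, #)
  ε-move, top #: go to q_2, push X# → (q_2, yyyxyyxy, X#)
  ε-move, top X: go to q_0, push AX → (q_0, yyyxyyxy, AX#)
  read y, top A: go to q_1, push XA → (q_1, yyxyyxy, XAX#)
  read y, top X: go to q_3, push ε → (q_3, yxyyxy, AX#)
  read y, top A: go to q_0, push AA → (q_0, xyyxy, AAX#)
  read x, top A: go to q_1, push A → (q_1, yyxy, AAX#)
  ε-move, top A: go to q_1, push X → (q_1, yyxy, XAX#)
  read y, top X: go to q_3, push ε → (q_3, yxy, AX#)
  read y, top A: go to q_0, push AA → (q_0, xy, AAX#)
  read x, top A: go to q_1, push A → (q_1, y, AAX#)
  ε-move, top A: go to q_1, push X → (q_1, y, XAX#)
  read y, top X: go to q_3, push ε → (q_3, ε, AX#)
All input consumed; M is in state q_3.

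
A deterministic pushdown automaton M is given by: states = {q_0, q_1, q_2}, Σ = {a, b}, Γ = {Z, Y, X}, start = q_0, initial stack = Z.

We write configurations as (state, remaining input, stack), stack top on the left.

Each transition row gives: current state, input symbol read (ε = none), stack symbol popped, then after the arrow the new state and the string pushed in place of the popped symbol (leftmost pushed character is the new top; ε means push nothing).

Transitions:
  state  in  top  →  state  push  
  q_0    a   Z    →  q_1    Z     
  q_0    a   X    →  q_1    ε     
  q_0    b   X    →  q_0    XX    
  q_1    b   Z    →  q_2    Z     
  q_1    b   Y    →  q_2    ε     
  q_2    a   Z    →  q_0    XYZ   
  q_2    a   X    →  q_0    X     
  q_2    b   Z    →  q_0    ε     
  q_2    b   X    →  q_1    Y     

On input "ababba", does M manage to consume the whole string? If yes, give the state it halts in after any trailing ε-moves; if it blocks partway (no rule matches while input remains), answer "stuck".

(q_0, ababba, Z)
  read a, top Z: go to q_1, push Z → (q_1, babba, Z)
  read b, top Z: go to q_2, push Z → (q_2, abba, Z)
  read a, top Z: go to q_0, push XYZ → (q_0, bba, XYZ)
  read b, top X: go to q_0, push XX → (q_0, ba, XXYZ)
  read b, top X: go to q_0, push XX → (q_0, a, XXXYZ)
  read a, top X: go to q_1, push ε → (q_1, ε, XXYZ)
All input consumed; M is in state q_1.

q_1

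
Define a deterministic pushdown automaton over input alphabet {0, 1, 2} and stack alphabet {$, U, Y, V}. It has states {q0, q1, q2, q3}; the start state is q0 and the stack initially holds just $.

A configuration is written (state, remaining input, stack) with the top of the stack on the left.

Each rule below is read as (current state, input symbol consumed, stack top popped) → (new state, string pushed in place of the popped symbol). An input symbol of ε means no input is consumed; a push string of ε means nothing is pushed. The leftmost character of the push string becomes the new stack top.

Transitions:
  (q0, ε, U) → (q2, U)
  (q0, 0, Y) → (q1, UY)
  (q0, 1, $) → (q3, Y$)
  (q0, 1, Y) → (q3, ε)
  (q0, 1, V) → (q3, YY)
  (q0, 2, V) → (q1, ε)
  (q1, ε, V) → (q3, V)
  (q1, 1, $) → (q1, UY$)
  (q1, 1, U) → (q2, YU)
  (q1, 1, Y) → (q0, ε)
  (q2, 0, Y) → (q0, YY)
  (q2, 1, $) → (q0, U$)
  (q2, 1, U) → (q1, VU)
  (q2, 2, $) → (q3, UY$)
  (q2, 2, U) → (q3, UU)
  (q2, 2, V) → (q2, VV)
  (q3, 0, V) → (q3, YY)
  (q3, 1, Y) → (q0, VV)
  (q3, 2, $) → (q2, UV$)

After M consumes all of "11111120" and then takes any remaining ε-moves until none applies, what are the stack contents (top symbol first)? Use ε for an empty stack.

YYYVYV$

(q0, 11111120, $)
  read 1, top $: go to q3, push Y$ → (q3, 1111120, Y$)
  read 1, top Y: go to q0, push VV → (q0, 111120, VV$)
  read 1, top V: go to q3, push YY → (q3, 11120, YYV$)
  read 1, top Y: go to q0, push VV → (q0, 1120, VVYV$)
  read 1, top V: go to q3, push YY → (q3, 120, YYVYV$)
  read 1, top Y: go to q0, push VV → (q0, 20, VVYVYV$)
  read 2, top V: go to q1, push ε → (q1, 0, VYVYV$)
  ε-move, top V: go to q3, push V → (q3, 0, VYVYV$)
  read 0, top V: go to q3, push YY → (q3, ε, YYYVYV$)
All input consumed in state q3 with stack YYYVYV$.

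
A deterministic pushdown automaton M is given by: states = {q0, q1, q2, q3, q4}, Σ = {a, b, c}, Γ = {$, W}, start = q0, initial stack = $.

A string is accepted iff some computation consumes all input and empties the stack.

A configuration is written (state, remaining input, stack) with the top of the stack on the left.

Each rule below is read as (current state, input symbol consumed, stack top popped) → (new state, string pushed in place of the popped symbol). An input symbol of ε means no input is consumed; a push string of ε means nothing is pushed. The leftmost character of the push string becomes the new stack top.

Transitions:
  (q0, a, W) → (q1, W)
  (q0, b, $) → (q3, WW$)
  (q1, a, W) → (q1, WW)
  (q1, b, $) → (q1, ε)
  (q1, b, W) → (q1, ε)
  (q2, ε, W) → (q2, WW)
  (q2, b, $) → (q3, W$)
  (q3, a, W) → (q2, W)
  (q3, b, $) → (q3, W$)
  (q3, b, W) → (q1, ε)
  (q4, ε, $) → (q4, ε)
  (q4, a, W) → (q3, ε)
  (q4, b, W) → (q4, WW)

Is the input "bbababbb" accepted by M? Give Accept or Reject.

(q0, bbababbb, $)
  read b, top $: go to q3, push WW$ → (q3, bababbb, WW$)
  read b, top W: go to q1, push ε → (q1, ababbb, W$)
  read a, top W: go to q1, push WW → (q1, babbb, WW$)
  read b, top W: go to q1, push ε → (q1, abbb, W$)
  read a, top W: go to q1, push WW → (q1, bbb, WW$)
  read b, top W: go to q1, push ε → (q1, bb, W$)
  read b, top W: go to q1, push ε → (q1, b, $)
  read b, top $: go to q1, push ε → (q1, ε, ε)
All input consumed and the stack is empty.

Accept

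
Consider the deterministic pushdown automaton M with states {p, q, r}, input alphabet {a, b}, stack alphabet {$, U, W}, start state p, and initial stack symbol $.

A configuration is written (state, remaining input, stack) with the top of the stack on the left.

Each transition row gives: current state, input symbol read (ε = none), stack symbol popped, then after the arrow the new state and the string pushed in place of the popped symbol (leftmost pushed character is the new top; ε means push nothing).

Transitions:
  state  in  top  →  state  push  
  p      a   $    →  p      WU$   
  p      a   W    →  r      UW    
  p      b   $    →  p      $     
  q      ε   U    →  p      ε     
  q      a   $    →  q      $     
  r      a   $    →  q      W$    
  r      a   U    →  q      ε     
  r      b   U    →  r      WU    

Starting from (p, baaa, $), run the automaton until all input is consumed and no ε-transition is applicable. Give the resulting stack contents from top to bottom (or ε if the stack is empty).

WU$

(p, baaa, $)
  read b, top $: go to p, push $ → (p, aaa, $)
  read a, top $: go to p, push WU$ → (p, aa, WU$)
  read a, top W: go to r, push UW → (r, a, UWU$)
  read a, top U: go to q, push ε → (q, ε, WU$)
All input consumed in state q with stack WU$.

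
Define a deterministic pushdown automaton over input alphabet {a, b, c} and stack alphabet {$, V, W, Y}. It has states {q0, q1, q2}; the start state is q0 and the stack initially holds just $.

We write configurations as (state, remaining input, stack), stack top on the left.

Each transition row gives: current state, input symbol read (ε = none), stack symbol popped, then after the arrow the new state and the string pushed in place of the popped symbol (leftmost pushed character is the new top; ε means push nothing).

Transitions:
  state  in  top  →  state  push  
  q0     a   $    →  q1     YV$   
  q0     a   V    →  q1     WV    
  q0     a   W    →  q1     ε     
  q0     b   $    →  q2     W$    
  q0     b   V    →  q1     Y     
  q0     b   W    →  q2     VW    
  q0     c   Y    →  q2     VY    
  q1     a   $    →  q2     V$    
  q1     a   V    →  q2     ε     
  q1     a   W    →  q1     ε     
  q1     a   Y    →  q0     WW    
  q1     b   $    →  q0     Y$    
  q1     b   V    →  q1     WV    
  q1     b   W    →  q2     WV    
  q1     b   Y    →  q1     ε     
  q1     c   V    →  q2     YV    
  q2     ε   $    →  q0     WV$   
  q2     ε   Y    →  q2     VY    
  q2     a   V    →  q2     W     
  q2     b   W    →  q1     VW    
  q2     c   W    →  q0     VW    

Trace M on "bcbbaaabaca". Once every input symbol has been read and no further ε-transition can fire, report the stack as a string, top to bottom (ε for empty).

(q0, bcbbaaabaca, $)
  read b, top $: go to q2, push W$ → (q2, cbbaaabaca, W$)
  read c, top W: go to q0, push VW → (q0, bbaaabaca, VW$)
  read b, top V: go to q1, push Y → (q1, baaabaca, YW$)
  read b, top Y: go to q1, push ε → (q1, aaabaca, W$)
  read a, top W: go to q1, push ε → (q1, aabaca, $)
  read a, top $: go to q2, push V$ → (q2, abaca, V$)
  read a, top V: go to q2, push W → (q2, baca, W$)
  read b, top W: go to q1, push VW → (q1, aca, VW$)
  read a, top V: go to q2, push ε → (q2, ca, W$)
  read c, top W: go to q0, push VW → (q0, a, VW$)
  read a, top V: go to q1, push WV → (q1, ε, WVW$)
All input consumed in state q1 with stack WVW$.

WVW$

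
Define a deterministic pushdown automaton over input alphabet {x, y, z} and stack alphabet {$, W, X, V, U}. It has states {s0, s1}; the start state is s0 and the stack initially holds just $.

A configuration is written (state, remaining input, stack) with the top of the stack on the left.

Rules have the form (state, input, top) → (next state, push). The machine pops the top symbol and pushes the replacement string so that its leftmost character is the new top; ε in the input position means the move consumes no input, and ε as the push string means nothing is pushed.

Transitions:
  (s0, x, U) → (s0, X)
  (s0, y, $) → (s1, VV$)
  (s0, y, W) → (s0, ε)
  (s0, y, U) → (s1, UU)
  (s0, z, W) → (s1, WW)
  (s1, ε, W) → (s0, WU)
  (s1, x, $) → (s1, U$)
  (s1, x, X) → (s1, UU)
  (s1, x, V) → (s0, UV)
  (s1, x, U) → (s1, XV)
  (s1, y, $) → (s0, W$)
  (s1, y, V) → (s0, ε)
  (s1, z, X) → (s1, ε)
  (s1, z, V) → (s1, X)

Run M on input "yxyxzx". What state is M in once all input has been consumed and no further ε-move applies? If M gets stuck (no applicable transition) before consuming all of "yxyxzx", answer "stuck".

s0

(s0, yxyxzx, $)
  read y, top $: go to s1, push VV$ → (s1, xyxzx, VV$)
  read x, top V: go to s0, push UV → (s0, yxzx, UVV$)
  read y, top U: go to s1, push UU → (s1, xzx, UUVV$)
  read x, top U: go to s1, push XV → (s1, zx, XVUVV$)
  read z, top X: go to s1, push ε → (s1, x, VUVV$)
  read x, top V: go to s0, push UV → (s0, ε, UVUVV$)
All input consumed; M is in state s0.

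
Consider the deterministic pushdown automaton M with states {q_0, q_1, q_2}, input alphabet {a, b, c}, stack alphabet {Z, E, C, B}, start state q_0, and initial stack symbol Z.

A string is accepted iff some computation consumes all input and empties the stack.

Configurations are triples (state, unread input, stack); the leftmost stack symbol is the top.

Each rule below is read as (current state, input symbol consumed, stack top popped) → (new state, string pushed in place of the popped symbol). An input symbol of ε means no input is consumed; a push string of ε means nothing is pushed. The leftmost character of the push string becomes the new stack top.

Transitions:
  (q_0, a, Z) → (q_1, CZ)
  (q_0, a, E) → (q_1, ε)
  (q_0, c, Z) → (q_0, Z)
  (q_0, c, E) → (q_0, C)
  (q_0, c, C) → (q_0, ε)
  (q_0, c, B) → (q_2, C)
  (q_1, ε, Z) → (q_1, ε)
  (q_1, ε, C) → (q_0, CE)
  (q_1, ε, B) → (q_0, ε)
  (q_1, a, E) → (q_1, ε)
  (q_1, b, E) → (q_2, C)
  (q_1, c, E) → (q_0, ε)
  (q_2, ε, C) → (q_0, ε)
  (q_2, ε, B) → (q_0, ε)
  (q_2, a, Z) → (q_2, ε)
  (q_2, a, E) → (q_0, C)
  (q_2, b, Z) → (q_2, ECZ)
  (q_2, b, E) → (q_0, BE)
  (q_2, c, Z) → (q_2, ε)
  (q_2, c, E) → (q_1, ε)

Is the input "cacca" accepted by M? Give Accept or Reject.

(q_0, cacca, Z) ⊢ (q_0, acca, Z) ⊢ (q_1, cca, CZ) ⊢ (q_0, cca, CEZ) ⊢ (q_0, ca, EZ) ⊢ (q_0, a, CZ)
No transition applies at (q_0, a, CZ); input not fully consumed.

Reject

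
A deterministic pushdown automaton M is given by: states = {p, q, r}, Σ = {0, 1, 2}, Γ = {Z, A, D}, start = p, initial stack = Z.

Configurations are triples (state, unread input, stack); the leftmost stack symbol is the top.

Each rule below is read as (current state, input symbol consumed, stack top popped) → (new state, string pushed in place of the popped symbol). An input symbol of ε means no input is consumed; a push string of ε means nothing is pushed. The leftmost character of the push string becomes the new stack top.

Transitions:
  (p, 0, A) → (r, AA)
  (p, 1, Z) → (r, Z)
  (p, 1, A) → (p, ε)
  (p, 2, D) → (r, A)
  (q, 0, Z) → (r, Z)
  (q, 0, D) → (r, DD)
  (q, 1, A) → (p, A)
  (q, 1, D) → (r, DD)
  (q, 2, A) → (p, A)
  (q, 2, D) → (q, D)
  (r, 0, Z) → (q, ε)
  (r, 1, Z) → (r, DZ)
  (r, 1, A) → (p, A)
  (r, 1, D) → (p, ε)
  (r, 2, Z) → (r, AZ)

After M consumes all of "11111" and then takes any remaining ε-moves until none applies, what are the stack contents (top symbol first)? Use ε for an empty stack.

DZ

(p, 11111, Z)
  read 1, top Z: go to r, push Z → (r, 1111, Z)
  read 1, top Z: go to r, push DZ → (r, 111, DZ)
  read 1, top D: go to p, push ε → (p, 11, Z)
  read 1, top Z: go to r, push Z → (r, 1, Z)
  read 1, top Z: go to r, push DZ → (r, ε, DZ)
All input consumed in state r with stack DZ.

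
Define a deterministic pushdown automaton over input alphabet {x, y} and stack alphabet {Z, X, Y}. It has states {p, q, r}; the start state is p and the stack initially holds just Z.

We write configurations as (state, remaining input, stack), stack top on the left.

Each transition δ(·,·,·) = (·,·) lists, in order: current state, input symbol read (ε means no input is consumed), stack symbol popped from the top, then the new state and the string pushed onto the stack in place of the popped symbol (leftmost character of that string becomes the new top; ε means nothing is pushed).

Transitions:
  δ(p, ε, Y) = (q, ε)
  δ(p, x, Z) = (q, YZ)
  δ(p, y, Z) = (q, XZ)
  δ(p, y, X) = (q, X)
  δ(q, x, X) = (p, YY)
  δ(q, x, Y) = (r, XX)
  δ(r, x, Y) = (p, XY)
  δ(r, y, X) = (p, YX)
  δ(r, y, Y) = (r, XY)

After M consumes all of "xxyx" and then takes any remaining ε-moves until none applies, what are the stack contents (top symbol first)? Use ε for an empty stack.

YXZ

(p, xxyx, Z) ⊢ (q, xyx, YZ) ⊢ (r, yx, XXZ) ⊢ (p, x, YXXZ) ⊢ (q, x, XXZ) ⊢ (p, ε, YYXZ) ⊢ (q, ε, YXZ)
All input consumed in state q with stack YXZ.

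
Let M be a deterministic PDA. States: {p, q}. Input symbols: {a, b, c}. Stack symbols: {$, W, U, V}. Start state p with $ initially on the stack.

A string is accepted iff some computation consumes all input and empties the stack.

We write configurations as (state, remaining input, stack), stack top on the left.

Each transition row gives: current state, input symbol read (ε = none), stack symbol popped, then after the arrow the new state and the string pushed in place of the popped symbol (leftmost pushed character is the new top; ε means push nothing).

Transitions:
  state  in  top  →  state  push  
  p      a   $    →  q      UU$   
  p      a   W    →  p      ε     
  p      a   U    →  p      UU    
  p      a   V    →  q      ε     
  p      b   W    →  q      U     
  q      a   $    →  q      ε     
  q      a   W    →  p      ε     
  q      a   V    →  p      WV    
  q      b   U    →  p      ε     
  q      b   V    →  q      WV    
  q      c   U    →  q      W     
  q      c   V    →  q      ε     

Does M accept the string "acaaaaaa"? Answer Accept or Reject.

(p, acaaaaaa, $)
  read a, top $: go to q, push UU$ → (q, caaaaaa, UU$)
  read c, top U: go to q, push W → (q, aaaaaa, WU$)
  read a, top W: go to p, push ε → (p, aaaaa, U$)
  read a, top U: go to p, push UU → (p, aaaa, UU$)
  read a, top U: go to p, push UU → (p, aaa, UUU$)
  read a, top U: go to p, push UU → (p, aa, UUUU$)
  read a, top U: go to p, push UU → (p, a, UUUUU$)
  read a, top U: go to p, push UU → (p, ε, UUUUUU$)
All input consumed; stack is UUUUUU$, not empty, and no further ε-move applies.

Reject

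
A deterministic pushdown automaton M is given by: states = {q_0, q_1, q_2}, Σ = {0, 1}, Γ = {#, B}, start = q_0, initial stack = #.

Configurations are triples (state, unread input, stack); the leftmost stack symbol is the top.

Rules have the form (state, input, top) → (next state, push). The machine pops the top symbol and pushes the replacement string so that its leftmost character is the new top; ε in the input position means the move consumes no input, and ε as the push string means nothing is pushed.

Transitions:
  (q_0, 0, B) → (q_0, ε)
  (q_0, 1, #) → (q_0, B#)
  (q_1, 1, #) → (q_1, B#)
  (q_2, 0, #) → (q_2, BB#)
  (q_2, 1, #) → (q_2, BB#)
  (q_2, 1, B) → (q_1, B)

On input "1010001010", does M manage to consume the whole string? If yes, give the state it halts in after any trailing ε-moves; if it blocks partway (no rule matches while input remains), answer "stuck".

(q_0, 1010001010, #)
  read 1, top #: go to q_0, push B# → (q_0, 010001010, B#)
  read 0, top B: go to q_0, push ε → (q_0, 10001010, #)
  read 1, top #: go to q_0, push B# → (q_0, 0001010, B#)
  read 0, top B: go to q_0, push ε → (q_0, 001010, #)
No transition for (q_0, 0, top #); M blocks with input 001010 remaining.

stuck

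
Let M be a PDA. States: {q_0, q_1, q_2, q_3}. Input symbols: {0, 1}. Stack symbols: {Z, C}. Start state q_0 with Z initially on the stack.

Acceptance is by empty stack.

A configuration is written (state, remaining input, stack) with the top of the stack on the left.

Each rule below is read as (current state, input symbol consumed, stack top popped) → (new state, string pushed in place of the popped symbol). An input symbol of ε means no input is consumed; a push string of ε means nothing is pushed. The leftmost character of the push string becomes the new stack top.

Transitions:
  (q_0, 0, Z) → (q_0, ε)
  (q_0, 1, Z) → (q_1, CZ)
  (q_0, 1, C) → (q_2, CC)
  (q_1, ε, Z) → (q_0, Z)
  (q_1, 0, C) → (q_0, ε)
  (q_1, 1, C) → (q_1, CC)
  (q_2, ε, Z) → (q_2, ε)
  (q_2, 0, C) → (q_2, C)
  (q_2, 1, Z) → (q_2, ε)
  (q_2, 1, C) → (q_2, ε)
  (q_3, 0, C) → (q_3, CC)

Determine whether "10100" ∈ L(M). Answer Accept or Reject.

One accepting computation: (q_0, 10100, Z) ⊢ (q_1, 0100, CZ) ⊢ (q_0, 100, Z) ⊢ (q_1, 00, CZ) ⊢ (q_0, 0, Z) ⊢ (q_0, ε, ε)
All input consumed and the stack is empty.

Accept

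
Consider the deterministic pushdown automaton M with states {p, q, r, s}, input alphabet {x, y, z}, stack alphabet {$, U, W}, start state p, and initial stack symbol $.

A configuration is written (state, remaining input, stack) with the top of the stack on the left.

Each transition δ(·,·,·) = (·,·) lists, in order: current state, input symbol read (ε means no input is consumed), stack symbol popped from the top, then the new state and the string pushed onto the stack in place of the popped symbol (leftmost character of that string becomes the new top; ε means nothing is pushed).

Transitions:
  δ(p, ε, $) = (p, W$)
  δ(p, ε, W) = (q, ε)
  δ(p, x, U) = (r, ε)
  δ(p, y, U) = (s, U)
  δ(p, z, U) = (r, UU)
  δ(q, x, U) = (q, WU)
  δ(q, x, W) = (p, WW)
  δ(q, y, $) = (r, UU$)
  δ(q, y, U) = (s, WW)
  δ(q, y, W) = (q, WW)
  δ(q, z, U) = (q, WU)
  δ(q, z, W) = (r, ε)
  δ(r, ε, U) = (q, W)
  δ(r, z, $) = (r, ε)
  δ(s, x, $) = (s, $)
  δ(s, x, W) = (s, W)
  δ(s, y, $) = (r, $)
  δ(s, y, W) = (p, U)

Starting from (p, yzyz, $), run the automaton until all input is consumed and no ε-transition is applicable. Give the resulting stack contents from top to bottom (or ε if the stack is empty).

W$

(p, yzyz, $) ⊢ (p, yzyz, W$) ⊢ (q, yzyz, $) ⊢ (r, zyz, UU$) ⊢ (q, zyz, WU$) ⊢ (r, yz, U$) ⊢ (q, yz, W$) ⊢ (q, z, WW$) ⊢ (r, ε, W$)
All input consumed in state r with stack W$.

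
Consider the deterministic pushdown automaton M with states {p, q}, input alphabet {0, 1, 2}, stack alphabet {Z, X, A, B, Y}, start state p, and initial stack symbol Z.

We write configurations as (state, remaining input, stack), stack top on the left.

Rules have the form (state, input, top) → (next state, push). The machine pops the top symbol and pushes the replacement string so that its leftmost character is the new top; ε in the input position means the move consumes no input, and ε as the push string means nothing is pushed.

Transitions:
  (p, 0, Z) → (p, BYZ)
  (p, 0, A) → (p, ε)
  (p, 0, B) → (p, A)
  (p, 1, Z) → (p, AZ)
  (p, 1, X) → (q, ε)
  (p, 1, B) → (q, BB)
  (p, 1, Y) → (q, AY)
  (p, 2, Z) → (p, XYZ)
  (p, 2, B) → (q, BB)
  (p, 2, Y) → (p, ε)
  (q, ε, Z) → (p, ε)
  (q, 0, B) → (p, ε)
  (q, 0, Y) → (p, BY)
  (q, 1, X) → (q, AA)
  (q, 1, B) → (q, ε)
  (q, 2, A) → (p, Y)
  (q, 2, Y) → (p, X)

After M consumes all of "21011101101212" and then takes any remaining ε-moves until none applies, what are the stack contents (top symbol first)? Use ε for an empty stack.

YYYZ

(p, 21011101101212, Z) ⊢ (p, 1011101101212, XYZ) ⊢ (q, 011101101212, YZ) ⊢ (p, 11101101212, BYZ) ⊢ (q, 1101101212, BBYZ) ⊢ (q, 101101212, BYZ) ⊢ (q, 01101212, YZ) ⊢ (p, 1101212, BYZ) ⊢ (q, 101212, BBYZ) ⊢ (q, 01212, BYZ) ⊢ (p, 1212, YZ) ⊢ (q, 212, AYZ) ⊢ (p, 12, YYZ) ⊢ (q, 2, AYYZ) ⊢ (p, ε, YYYZ)
All input consumed in state p with stack YYYZ.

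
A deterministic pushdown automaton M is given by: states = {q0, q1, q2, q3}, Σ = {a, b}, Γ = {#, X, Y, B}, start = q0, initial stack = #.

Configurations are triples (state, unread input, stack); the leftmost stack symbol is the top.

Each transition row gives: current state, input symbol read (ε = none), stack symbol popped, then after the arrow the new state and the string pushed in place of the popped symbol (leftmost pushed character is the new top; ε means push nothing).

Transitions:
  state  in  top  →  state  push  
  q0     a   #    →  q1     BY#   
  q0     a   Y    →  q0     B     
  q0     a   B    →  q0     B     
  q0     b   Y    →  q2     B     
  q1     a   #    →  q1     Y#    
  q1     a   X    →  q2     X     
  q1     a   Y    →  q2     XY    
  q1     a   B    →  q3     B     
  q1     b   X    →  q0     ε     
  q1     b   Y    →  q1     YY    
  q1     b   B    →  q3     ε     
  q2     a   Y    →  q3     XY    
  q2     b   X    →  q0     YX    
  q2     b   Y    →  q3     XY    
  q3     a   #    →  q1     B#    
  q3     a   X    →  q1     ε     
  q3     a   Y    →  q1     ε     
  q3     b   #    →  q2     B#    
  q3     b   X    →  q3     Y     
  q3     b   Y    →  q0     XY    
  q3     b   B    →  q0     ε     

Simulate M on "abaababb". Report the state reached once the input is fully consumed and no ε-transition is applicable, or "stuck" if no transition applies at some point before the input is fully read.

q2

(q0, abaababb, #)
  read a, top #: go to q1, push BY# → (q1, baababb, BY#)
  read b, top B: go to q3, push ε → (q3, aababb, Y#)
  read a, top Y: go to q1, push ε → (q1, ababb, #)
  read a, top #: go to q1, push Y# → (q1, babb, Y#)
  read b, top Y: go to q1, push YY → (q1, abb, YY#)
  read a, top Y: go to q2, push XY → (q2, bb, XYY#)
  read b, top X: go to q0, push YX → (q0, b, YXYY#)
  read b, top Y: go to q2, push B → (q2, ε, BXYY#)
All input consumed; M is in state q2.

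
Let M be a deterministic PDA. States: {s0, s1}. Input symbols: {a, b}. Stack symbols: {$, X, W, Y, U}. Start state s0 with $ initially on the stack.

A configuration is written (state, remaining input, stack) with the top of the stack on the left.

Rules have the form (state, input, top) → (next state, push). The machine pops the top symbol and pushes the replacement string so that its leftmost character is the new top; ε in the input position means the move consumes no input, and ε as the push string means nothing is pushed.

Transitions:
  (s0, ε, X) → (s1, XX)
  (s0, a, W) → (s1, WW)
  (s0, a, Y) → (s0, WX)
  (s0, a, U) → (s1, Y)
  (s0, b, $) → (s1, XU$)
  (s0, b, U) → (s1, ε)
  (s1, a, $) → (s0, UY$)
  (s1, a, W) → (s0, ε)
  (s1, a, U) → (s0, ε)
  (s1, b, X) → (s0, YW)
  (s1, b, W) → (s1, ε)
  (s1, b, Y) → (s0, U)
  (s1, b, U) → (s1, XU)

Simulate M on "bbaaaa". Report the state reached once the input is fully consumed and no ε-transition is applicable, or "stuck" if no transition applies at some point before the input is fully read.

(s0, bbaaaa, $) ⊢ (s1, baaaa, XU$) ⊢ (s0, aaaa, YWU$) ⊢ (s0, aaa, WXWU$) ⊢ (s1, aa, WWXWU$) ⊢ (s0, a, WXWU$) ⊢ (s1, ε, WWXWU$)
All input consumed; M is in state s1.

s1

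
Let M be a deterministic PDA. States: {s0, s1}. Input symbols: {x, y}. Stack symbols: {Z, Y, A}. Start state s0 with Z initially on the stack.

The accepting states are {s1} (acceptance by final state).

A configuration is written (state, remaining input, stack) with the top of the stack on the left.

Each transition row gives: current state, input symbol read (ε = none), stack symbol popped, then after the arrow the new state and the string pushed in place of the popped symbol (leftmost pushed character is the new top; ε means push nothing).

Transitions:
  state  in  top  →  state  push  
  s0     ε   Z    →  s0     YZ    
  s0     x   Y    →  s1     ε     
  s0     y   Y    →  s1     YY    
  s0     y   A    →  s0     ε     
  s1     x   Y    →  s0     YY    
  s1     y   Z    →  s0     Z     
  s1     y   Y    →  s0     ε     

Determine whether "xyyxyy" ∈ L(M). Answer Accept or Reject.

(s0, xyyxyy, Z)
  ε-move, top Z: go to s0, push YZ → (s0, xyyxyy, YZ)
  read x, top Y: go to s1, push ε → (s1, yyxyy, Z)
  read y, top Z: go to s0, push Z → (s0, yxyy, Z)
  ε-move, top Z: go to s0, push YZ → (s0, yxyy, YZ)
  read y, top Y: go to s1, push YY → (s1, xyy, YYZ)
  read x, top Y: go to s0, push YY → (s0, yy, YYYZ)
  read y, top Y: go to s1, push YY → (s1, y, YYYYZ)
  read y, top Y: go to s0, push ε → (s0, ε, YYYZ)
All input consumed; state s0 ∉ F and no further ε-move applies.

Reject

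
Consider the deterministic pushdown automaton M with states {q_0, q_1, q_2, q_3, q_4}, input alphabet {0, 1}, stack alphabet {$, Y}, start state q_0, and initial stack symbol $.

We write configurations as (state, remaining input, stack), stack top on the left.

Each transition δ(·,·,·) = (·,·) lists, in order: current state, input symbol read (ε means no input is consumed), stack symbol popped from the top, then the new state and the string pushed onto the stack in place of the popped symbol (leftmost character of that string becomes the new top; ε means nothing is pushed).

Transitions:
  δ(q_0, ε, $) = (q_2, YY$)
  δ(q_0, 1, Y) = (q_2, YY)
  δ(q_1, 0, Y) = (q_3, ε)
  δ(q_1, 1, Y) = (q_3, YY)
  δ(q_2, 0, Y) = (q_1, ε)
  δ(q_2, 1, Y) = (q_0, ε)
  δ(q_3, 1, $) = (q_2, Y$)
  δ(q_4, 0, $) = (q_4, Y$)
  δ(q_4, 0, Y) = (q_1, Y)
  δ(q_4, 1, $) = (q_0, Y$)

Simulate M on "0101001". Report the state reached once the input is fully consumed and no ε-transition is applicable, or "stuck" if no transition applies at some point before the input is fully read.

(q_0, 0101001, $)
  ε-move, top $: go to q_2, push YY$ → (q_2, 0101001, YY$)
  read 0, top Y: go to q_1, push ε → (q_1, 101001, Y$)
  read 1, top Y: go to q_3, push YY → (q_3, 01001, YY$)
No transition for (q_3, 0, top Y); M blocks with input 01001 remaining.

stuck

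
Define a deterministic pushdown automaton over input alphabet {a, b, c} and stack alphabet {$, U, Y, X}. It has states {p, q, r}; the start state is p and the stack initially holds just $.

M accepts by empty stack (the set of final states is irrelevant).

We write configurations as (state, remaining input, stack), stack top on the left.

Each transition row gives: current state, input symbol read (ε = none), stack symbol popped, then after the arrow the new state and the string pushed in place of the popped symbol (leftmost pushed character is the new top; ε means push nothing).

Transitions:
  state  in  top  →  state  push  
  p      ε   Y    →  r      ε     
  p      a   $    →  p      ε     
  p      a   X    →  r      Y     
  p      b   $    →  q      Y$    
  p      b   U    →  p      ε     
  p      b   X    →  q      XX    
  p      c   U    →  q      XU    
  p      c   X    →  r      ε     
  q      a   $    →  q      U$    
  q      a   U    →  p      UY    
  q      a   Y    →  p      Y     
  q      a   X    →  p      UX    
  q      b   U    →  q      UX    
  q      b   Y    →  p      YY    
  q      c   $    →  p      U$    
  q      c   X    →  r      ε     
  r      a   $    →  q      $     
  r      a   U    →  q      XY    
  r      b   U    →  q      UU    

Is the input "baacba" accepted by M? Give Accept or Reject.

Accept

(p, baacba, $)
  read b, top $: go to q, push Y$ → (q, aacba, Y$)
  read a, top Y: go to p, push Y → (p, acba, Y$)
  ε-move, top Y: go to r, push ε → (r, acba, $)
  read a, top $: go to q, push $ → (q, cba, $)
  read c, top $: go to p, push U$ → (p, ba, U$)
  read b, top U: go to p, push ε → (p, a, $)
  read a, top $: go to p, push ε → (p, ε, ε)
All input consumed and the stack is empty.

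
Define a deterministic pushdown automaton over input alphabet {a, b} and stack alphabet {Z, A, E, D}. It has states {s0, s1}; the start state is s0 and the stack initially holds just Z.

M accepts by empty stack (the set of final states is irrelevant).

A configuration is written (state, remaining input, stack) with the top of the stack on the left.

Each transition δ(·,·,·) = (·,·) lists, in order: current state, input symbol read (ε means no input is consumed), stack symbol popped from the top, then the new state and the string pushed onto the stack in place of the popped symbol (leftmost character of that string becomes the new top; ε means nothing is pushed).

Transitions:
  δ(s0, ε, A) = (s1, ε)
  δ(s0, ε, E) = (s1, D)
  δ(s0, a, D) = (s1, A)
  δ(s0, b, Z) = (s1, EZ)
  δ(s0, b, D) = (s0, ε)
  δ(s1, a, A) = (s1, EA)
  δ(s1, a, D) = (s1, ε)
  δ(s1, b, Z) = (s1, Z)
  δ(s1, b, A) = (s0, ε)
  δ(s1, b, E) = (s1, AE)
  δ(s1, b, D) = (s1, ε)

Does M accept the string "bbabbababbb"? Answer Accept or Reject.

(s0, bbabbababbb, Z)
  read b, top Z: go to s1, push EZ → (s1, babbababbb, EZ)
  read b, top E: go to s1, push AE → (s1, abbababbb, AEZ)
  read a, top A: go to s1, push EA → (s1, bbababbb, EAEZ)
  read b, top E: go to s1, push AE → (s1, bababbb, AEAEZ)
  read b, top A: go to s0, push ε → (s0, ababbb, EAEZ)
  ε-move, top E: go to s1, push D → (s1, ababbb, DAEZ)
  read a, top D: go to s1, push ε → (s1, babbb, AEZ)
  read b, top A: go to s0, push ε → (s0, abbb, EZ)
  ε-move, top E: go to s1, push D → (s1, abbb, DZ)
  read a, top D: go to s1, push ε → (s1, bbb, Z)
  read b, top Z: go to s1, push Z → (s1, bb, Z)
  read b, top Z: go to s1, push Z → (s1, b, Z)
  read b, top Z: go to s1, push Z → (s1, ε, Z)
All input consumed; stack is Z, not empty, and no further ε-move applies.

Reject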